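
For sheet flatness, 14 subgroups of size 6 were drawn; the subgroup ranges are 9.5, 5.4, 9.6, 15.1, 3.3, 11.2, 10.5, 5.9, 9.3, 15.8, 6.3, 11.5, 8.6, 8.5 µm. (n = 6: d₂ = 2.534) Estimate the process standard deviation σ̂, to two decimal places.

3.68

R̄ = (9.5 + 5.4 + 9.6 + 15.1 + 3.3 + 11.2 + 10.5 + 5.9 + 9.3 + 15.8 + 6.3 + 11.5 + 8.6 + 8.5) / 14 = 9.3214
σ̂ = R̄ / d₂ = 9.3214 / 2.534 = 3.6785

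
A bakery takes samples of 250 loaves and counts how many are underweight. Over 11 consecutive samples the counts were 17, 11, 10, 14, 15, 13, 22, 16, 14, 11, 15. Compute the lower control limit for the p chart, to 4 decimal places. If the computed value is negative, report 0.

p̄ = Σdᵢ / (k·n) = 158 / (11 × 250) = 0.05745
LCL = p̄ − 3·√(p̄(1−p̄)/n) = 0.05745 − 3 × 0.01472 = 0.01330

0.0133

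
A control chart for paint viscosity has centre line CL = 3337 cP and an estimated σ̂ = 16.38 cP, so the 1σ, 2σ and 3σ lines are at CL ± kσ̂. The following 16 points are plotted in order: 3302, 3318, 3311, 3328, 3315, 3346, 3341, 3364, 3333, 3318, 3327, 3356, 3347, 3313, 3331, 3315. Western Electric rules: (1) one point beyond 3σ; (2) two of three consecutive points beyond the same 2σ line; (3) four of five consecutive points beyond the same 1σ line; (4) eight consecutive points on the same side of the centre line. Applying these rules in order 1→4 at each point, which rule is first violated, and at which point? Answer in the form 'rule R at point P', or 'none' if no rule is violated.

rule 3 at point 5

Zone of each point (C = within 1σ̂, B = 1σ̂–2σ̂, A = 2σ̂–3σ̂, * = beyond 3σ̂; sign = side of CL): 1:-A, 2:-B, 3:-B, 4:-C, 5:-B, 6:+C, 7:+C, 8:+B, 9:-C, 10:-B, 11:-C, 12:+B, 13:+C, 14:-B, 15:-C, 16:-B
Rule 3 (four of five consecutive points beyond the same 1σ limit) is satisfied at point 5.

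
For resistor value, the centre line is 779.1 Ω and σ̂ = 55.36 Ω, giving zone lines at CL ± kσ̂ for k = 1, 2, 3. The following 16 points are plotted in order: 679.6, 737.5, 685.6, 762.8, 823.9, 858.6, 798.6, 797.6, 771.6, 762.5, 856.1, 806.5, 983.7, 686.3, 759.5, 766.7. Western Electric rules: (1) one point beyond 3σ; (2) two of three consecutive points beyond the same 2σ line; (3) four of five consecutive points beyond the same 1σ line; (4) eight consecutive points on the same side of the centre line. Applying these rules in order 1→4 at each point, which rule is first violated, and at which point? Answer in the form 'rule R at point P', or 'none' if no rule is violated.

Zone of each point (C = within 1σ̂, B = 1σ̂–2σ̂, A = 2σ̂–3σ̂, * = beyond 3σ̂; sign = side of CL): 1:-B, 2:-C, 3:-B, 4:-C, 5:+C, 6:+B, 7:+C, 8:+C, 9:-C, 10:-C, 11:+B, 12:+C, 13:+*, 14:-B, 15:-C, 16:-C
Rule 1 (one point beyond the 3σ limits) is satisfied at point 13.

rule 1 at point 13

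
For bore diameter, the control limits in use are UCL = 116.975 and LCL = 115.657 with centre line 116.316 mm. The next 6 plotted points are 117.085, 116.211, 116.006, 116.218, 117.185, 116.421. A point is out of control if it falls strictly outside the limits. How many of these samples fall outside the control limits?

Compare each point to [115.657, 116.975]: sample 1 = 117.085 > UCL; sample 5 = 117.185 > UCL.

2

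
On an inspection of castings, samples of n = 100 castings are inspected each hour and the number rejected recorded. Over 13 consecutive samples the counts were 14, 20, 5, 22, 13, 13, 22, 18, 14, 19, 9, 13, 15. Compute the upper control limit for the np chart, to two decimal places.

p̄ = Σdᵢ / (k·n) = 197 / (13 × 100) = 0.15154
UCL = np̄ + 3·√(np̄(1−p̄)) = 15.1538 + 3 × √(15.1538×0.84846) = 15.1538 + 3 × 3.5857 = 25.9110

25.91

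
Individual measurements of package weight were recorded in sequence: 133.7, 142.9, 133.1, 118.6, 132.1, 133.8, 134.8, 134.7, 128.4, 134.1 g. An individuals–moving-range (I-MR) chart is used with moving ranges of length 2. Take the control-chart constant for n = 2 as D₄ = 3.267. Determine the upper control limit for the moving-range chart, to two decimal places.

22.43

Moving ranges: 9.2, 9.8, 14.5, 13.5, 1.7, 1.0, 0.1, 6.3, 5.7; M̄R̄ = 61.8000 / 9 = 6.8667
UCL_MR = D₄·M̄R̄ = 3.267 × 6.8667 = 22.4334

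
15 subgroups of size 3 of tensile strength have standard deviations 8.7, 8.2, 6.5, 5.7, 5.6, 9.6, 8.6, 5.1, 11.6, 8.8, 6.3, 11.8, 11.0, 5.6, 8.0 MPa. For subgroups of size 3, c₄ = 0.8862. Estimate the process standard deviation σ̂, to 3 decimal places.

s̄ = (8.7 + 8.2 + 6.5 + 5.7 + 5.6 + 9.6 + 8.6 + 5.1 + 11.6 + 8.8 + 6.3 + 11.8 + 11.0 + 5.6 + 8.0) / 15 = 8.0733
σ̂ = s̄ / c₄ = 8.0733 / 0.8862 = 9.1101

9.110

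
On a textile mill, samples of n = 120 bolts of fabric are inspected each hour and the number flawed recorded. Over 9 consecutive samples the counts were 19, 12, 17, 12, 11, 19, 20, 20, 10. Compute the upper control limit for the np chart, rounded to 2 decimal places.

26.59

p̄ = Σdᵢ / (k·n) = 140 / (9 × 120) = 0.12963
UCL = np̄ + 3·√(np̄(1−p̄)) = 15.5556 + 3 × √(15.5556×0.87037) = 15.5556 + 3 × 3.6796 = 26.5942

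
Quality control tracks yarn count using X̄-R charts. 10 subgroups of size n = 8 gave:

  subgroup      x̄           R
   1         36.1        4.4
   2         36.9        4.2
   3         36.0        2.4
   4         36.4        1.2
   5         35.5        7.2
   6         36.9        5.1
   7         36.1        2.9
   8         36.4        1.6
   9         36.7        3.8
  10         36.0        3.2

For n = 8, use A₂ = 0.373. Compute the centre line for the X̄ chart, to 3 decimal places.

36.300

X̄̄ = (36.1 + 36.9 + 36.0 + 36.4 + 35.5 + 36.9 + 36.1 + 36.4 + 36.7 + 36.0) / 10 = 363.0000 / 10 = 36.3000
CL = X̄̄ = 36.3000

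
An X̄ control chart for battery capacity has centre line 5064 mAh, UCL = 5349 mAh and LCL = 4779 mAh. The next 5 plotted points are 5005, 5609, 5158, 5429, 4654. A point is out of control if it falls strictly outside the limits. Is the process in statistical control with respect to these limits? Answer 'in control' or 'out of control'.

Compare each point to [4779, 5349]: sample 2 = 5609 > UCL; sample 4 = 5429 > UCL; sample 5 = 4654 < LCL.

out of control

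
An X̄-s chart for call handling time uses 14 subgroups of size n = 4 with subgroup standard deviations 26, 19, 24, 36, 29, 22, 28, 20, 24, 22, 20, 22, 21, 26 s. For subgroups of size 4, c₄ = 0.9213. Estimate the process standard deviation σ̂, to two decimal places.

26.28

s̄ = (26 + 19 + 24 + 36 + 29 + 22 + 28 + 20 + 24 + 22 + 20 + 22 + 21 + 26) / 14 = 24.2143
σ̂ = s̄ / c₄ = 24.2143 / 0.9213 = 26.2827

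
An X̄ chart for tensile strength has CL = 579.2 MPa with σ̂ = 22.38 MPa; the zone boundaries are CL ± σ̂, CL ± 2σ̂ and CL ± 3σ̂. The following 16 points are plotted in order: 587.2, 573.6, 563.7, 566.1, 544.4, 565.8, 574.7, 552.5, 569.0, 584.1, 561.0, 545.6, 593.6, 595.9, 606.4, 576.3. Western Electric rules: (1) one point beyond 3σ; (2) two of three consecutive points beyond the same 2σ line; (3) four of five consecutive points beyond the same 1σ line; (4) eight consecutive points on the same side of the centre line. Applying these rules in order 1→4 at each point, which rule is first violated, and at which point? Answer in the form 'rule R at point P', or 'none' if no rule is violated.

Zone of each point (C = within 1σ̂, B = 1σ̂–2σ̂, A = 2σ̂–3σ̂, * = beyond 3σ̂; sign = side of CL): 1:+C, 2:-C, 3:-C, 4:-C, 5:-B, 6:-C, 7:-C, 8:-B, 9:-C, 10:+C, 11:-C, 12:-B, 13:+C, 14:+C, 15:+B, 16:-C
Rule 4 (eight consecutive points on the same side of the centre line) is satisfied at point 9.

rule 4 at point 9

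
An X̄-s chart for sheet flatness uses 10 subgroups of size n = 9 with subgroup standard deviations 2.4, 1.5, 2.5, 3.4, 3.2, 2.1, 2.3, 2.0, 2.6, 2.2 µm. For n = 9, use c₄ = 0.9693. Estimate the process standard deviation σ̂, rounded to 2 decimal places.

s̄ = (2.4 + 1.5 + 2.5 + 3.4 + 3.2 + 2.1 + 2.3 + 2.0 + 2.6 + 2.2) / 10 = 2.4200
σ̂ = s̄ / c₄ = 2.4200 / 0.9693 = 2.4966

2.50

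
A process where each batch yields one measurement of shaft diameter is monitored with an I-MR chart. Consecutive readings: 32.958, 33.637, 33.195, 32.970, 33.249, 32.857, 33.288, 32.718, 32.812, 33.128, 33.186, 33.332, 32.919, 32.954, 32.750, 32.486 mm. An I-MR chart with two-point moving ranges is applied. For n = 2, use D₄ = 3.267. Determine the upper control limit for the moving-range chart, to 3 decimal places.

0.991

Moving ranges: 0.679, 0.442, 0.225, 0.279, 0.392, 0.431, 0.570, 0.094, 0.316, 0.058, 0.146, 0.413, 0.035, 0.204, 0.264; M̄R̄ = 4.5480 / 15 = 0.3032
UCL_MR = D₄·M̄R̄ = 3.267 × 0.3032 = 0.9906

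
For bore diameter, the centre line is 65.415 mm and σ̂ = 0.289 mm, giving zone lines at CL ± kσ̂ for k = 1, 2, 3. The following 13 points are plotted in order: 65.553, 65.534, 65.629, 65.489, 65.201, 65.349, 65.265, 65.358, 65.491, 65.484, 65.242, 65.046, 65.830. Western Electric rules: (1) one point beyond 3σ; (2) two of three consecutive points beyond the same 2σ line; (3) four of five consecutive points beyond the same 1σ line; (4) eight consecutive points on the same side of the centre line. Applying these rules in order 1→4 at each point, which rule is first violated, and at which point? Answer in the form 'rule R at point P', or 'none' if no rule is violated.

none

Zone of each point (C = within 1σ̂, B = 1σ̂–2σ̂, A = 2σ̂–3σ̂, * = beyond 3σ̂; sign = side of CL): 1:+C, 2:+C, 3:+C, 4:+C, 5:-C, 6:-C, 7:-C, 8:-C, 9:+C, 10:+C, 11:-C, 12:-B, 13:+B
No rule fires across all 13 points.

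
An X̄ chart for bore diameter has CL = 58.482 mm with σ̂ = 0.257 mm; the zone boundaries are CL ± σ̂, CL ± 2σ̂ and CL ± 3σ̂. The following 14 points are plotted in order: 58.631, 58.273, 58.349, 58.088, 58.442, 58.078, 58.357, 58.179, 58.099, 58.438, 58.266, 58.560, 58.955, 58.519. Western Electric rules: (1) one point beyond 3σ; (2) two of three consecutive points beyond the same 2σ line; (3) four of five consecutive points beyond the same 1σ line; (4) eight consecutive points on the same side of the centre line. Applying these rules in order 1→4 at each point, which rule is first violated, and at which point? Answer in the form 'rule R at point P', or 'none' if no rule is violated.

rule 4 at point 9

Zone of each point (C = within 1σ̂, B = 1σ̂–2σ̂, A = 2σ̂–3σ̂, * = beyond 3σ̂; sign = side of CL): 1:+C, 2:-C, 3:-C, 4:-B, 5:-C, 6:-B, 7:-C, 8:-B, 9:-B, 10:-C, 11:-C, 12:+C, 13:+B, 14:+C
Rule 4 (eight consecutive points on the same side of the centre line) is satisfied at point 9.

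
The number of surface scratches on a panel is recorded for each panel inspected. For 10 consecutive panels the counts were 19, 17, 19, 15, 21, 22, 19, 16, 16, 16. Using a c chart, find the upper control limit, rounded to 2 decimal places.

30.73

c̄ = (19 + 17 + 19 + 15 + 21 + 22 + 19 + 16 + 16 + 16) / 10 = 180 / 10 = 18.0000
UCL = c̄ + 3√c̄ = 18.0000 + 3 × √18.0000 = 18.0000 + 3 × 4.2426 = 30.7279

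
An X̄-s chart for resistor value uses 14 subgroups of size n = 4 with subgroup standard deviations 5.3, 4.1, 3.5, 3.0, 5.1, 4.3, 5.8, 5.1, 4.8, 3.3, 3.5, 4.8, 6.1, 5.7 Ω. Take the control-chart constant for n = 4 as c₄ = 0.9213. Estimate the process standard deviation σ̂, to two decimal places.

s̄ = (5.3 + 4.1 + 3.5 + 3.0 + 5.1 + 4.3 + 5.8 + 5.1 + 4.8 + 3.3 + 3.5 + 4.8 + 6.1 + 5.7) / 14 = 4.6000
σ̂ = s̄ / c₄ = 4.6000 / 0.9213 = 4.9929

4.99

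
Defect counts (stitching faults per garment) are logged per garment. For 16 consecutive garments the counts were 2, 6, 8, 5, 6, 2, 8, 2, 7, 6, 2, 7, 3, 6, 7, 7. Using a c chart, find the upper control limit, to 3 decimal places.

c̄ = (2 + 6 + 8 + 5 + 6 + 2 + 8 + 2 + 7 + 6 + 2 + 7 + 3 + 6 + 7 + 7) / 16 = 84 / 16 = 5.2500
UCL = c̄ + 3√c̄ = 5.2500 + 3 × √5.2500 = 5.2500 + 3 × 2.2913 = 12.1239

12.124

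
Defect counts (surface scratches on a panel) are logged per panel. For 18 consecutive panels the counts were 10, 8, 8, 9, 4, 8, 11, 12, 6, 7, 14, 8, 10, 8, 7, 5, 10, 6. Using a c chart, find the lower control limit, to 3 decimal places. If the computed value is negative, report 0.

c̄ = (10 + 8 + 8 + 9 + 4 + 8 + 11 + 12 + 6 + 7 + 14 + 8 + 10 + 8 + 7 + 5 + 10 + 6) / 18 = 151 / 18 = 8.3889
LCL = c̄ − 3√c̄ = 8.3889 − 3 × 2.8964 = -0.3002 → 0 (cannot be negative)

0.000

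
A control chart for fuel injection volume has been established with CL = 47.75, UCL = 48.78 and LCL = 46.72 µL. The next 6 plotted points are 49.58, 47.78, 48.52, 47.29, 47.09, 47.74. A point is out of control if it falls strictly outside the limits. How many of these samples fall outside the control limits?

Compare each point to [46.72, 48.78]: sample 1 = 49.58 > UCL.

1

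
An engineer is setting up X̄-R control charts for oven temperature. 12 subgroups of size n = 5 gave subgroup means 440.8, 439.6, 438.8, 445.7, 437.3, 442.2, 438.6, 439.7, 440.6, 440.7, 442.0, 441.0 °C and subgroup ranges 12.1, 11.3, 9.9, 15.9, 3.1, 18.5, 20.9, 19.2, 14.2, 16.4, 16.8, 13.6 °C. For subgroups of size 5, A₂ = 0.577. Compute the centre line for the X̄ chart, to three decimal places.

440.583

X̄̄ = (440.8 + 439.6 + 438.8 + 445.7 + 437.3 + 442.2 + 438.6 + 439.7 + 440.6 + 440.7 + 442.0 + 441.0) / 12 = 5287.0000 / 12 = 440.5833
CL = X̄̄ = 440.5833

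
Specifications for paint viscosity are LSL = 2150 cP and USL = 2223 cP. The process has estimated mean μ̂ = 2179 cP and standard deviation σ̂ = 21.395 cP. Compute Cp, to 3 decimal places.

Cp = (USL − LSL) / (6σ̂) = (2223 − 2150) / (6 × 21.395) = 73.0000 / 128.3700 = 0.5687

0.569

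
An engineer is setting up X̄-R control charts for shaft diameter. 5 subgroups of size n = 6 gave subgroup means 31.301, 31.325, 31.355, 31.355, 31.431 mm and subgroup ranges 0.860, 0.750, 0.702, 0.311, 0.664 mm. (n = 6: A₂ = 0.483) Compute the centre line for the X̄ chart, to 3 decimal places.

31.353

X̄̄ = (31.301 + 31.325 + 31.355 + 31.355 + 31.431) / 5 = 156.7670 / 5 = 31.3534
CL = X̄̄ = 31.3534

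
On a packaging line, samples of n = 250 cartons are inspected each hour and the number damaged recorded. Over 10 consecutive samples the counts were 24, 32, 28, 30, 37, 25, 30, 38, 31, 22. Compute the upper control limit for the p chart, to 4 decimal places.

p̄ = Σdᵢ / (k·n) = 297 / (10 × 250) = 0.11880
UCL = p̄ + 3·√(p̄(1−p̄)/n) = 0.11880 + 3 × √(0.11880×0.88120/250) = 0.11880 + 3 × 0.02046 = 0.18019

0.1802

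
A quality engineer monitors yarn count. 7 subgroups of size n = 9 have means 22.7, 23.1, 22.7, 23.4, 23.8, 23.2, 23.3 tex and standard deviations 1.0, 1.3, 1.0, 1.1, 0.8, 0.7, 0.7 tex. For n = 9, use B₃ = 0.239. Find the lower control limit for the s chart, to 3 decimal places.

s̄ = (1.0 + 1.3 + 1.0 + 1.1 + 0.8 + 0.7 + 0.7) / 7 = 0.9429
LCL_s = B₃·s̄ = 0.239 × 0.9429 = 0.2253

0.225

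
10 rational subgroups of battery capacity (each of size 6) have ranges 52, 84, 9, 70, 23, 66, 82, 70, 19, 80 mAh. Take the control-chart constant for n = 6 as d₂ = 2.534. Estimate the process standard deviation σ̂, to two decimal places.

21.90

R̄ = (52 + 84 + 9 + 70 + 23 + 66 + 82 + 70 + 19 + 80) / 10 = 55.5000
σ̂ = R̄ / d₂ = 55.5000 / 2.534 = 21.9021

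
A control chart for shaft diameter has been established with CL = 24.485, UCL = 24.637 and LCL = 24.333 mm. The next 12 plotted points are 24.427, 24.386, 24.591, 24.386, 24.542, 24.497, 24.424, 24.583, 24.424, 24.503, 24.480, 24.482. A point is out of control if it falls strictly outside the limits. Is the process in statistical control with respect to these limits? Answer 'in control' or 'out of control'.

in control

All 12 points lie within [24.333, 24.637].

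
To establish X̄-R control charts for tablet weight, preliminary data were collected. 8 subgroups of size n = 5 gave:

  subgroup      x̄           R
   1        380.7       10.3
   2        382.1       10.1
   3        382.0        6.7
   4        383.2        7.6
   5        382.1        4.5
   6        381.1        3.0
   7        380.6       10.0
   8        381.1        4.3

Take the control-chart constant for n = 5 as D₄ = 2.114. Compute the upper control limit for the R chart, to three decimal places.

R̄ = (10.3 + 10.1 + 6.7 + 7.6 + 4.5 + 3.0 + 10.0 + 4.3) / 8 = 56.5000 / 8 = 7.0625
UCL_R = D₄·R̄ = 2.114 × 7.0625 = 14.9301

14.930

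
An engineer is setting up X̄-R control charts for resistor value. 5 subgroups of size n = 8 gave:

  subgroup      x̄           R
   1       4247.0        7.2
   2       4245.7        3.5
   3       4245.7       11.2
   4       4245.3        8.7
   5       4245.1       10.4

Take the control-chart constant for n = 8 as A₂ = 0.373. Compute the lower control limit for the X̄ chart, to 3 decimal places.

X̄̄ = (4247.0 + 4245.7 + 4245.7 + 4245.3 + 4245.1) / 5 = 21228.8000 / 5 = 4245.7600
R̄ = (7.2 + 3.5 + 11.2 + 8.7 + 10.4) / 5 = 41.0000 / 5 = 8.2000
LCL = X̄̄ − A₂·R̄ = 4245.7600 − 0.373 × 8.2000 = 4242.7014

4242.701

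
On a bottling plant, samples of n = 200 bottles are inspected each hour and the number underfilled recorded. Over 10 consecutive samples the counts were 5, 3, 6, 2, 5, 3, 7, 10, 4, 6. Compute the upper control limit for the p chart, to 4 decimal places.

0.0589

p̄ = Σdᵢ / (k·n) = 51 / (10 × 200) = 0.02550
UCL = p̄ + 3·√(p̄(1−p̄)/n) = 0.02550 + 3 × √(0.02550×0.97450/200) = 0.02550 + 3 × 0.01115 = 0.05894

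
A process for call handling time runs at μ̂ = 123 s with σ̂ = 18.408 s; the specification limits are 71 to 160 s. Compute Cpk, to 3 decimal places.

0.670

Cpu = (USL − μ̂) / (3σ̂) = (160 − 123) / (3 × 18.408) = 0.6700; Cpl = (μ̂ − LSL) / (3σ̂) = (123 − 71) / (3 × 18.408) = 0.9416; Cpk = min(Cpu, Cpl) = 0.6700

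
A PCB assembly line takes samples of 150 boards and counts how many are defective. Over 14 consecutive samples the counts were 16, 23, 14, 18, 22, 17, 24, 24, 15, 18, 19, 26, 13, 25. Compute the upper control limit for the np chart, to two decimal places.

p̄ = Σdᵢ / (k·n) = 274 / (14 × 150) = 0.13048
UCL = np̄ + 3·√(np̄(1−p̄)) = 19.5714 + 3 × √(19.5714×0.86952) = 19.5714 + 3 × 4.1253 = 31.9472

31.95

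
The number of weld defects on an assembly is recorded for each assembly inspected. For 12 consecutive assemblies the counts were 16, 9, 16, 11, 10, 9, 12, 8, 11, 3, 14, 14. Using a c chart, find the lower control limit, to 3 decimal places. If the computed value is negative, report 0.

1.096

c̄ = (16 + 9 + 16 + 11 + 10 + 9 + 12 + 8 + 11 + 3 + 14 + 14) / 12 = 133 / 12 = 11.0833
LCL = c̄ − 3√c̄ = 11.0833 − 3 × 3.3292 = 1.0958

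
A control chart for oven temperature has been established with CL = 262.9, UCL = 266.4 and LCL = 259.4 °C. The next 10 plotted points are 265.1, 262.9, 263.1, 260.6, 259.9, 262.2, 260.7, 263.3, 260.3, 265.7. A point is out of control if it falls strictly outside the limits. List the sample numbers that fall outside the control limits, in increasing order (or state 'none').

none

All 10 points lie within [259.4, 266.4].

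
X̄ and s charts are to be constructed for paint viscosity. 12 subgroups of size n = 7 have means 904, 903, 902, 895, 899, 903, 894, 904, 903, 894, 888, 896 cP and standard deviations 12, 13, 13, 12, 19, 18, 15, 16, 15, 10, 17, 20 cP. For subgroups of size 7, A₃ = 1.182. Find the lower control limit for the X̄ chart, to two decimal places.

X̄̄ = (904 + 903 + 902 + 895 + 899 + 903 + 894 + 904 + 903 + 894 + 888 + 896) / 12 = 898.7500
s̄ = (12 + 13 + 13 + 12 + 19 + 18 + 15 + 16 + 15 + 10 + 17 + 20) / 12 = 15.0000
LCL = X̄̄ − A₃·s̄ = 898.7500 − 1.182 × 15.0000 = 881.0200

881.02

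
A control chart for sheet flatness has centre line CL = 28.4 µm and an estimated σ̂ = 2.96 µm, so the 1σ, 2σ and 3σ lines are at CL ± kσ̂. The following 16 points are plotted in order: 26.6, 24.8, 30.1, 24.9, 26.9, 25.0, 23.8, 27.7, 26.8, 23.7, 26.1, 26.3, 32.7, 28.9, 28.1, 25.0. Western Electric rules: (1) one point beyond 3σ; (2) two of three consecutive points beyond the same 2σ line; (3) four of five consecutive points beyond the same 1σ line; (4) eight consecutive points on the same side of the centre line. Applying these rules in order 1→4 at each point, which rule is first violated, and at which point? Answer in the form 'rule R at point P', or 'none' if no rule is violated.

rule 4 at point 11

Zone of each point (C = within 1σ̂, B = 1σ̂–2σ̂, A = 2σ̂–3σ̂, * = beyond 3σ̂; sign = side of CL): 1:-C, 2:-B, 3:+C, 4:-B, 5:-C, 6:-B, 7:-B, 8:-C, 9:-C, 10:-B, 11:-C, 12:-C, 13:+B, 14:+C, 15:-C, 16:-B
Rule 4 (eight consecutive points on the same side of the centre line) is satisfied at point 11.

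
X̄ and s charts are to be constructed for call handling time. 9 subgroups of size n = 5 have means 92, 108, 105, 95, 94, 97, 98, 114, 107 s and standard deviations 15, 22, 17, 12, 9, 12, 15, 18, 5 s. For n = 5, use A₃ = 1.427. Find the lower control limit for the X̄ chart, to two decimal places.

X̄̄ = (92 + 108 + 105 + 95 + 94 + 97 + 98 + 114 + 107) / 9 = 101.1111
s̄ = (15 + 22 + 17 + 12 + 9 + 12 + 15 + 18 + 5) / 9 = 13.8889
LCL = X̄̄ − A₃·s̄ = 101.1111 − 1.427 × 13.8889 = 81.2917

81.29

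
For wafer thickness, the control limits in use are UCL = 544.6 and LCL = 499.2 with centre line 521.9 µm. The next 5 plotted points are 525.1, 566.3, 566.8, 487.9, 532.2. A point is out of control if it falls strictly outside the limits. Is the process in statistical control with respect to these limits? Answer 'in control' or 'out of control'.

Compare each point to [499.2, 544.6]: sample 2 = 566.3 > UCL; sample 3 = 566.8 > UCL; sample 4 = 487.9 < LCL.

out of control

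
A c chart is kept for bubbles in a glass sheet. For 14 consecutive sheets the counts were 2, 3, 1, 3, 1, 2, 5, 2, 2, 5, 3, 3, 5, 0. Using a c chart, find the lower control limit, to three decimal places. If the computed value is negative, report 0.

0.000

c̄ = (2 + 3 + 1 + 3 + 1 + 2 + 5 + 2 + 2 + 5 + 3 + 3 + 5 + 0) / 14 = 37 / 14 = 2.6429
LCL = c̄ − 3√c̄ = 2.6429 − 3 × 1.6257 = -2.2342 → 0 (cannot be negative)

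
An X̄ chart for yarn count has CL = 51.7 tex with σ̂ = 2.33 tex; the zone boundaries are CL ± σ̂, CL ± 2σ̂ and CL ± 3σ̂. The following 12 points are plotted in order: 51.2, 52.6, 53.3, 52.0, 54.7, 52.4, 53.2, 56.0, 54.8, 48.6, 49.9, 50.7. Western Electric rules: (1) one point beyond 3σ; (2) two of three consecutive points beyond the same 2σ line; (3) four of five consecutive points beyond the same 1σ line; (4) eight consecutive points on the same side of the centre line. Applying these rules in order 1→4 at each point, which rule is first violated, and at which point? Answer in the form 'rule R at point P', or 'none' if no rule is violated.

rule 4 at point 9

Zone of each point (C = within 1σ̂, B = 1σ̂–2σ̂, A = 2σ̂–3σ̂, * = beyond 3σ̂; sign = side of CL): 1:-C, 2:+C, 3:+C, 4:+C, 5:+B, 6:+C, 7:+C, 8:+B, 9:+B, 10:-B, 11:-C, 12:-C
Rule 4 (eight consecutive points on the same side of the centre line) is satisfied at point 9.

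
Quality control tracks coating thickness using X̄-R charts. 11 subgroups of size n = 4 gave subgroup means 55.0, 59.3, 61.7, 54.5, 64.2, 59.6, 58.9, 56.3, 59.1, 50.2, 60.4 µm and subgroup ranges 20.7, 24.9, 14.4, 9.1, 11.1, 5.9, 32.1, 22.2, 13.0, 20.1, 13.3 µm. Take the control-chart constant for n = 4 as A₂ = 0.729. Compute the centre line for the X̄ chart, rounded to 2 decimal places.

58.11

X̄̄ = (55.0 + 59.3 + 61.7 + 54.5 + 64.2 + 59.6 + 58.9 + 56.3 + 59.1 + 50.2 + 60.4) / 11 = 639.2000 / 11 = 58.1091
CL = X̄̄ = 58.1091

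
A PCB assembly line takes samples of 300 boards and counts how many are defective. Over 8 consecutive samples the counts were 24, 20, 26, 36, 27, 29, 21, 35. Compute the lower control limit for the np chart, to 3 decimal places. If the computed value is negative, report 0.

p̄ = Σdᵢ / (k·n) = 218 / (8 × 300) = 0.09083
LCL = np̄ − 3·√(np̄(1−p̄)) = 27.2500 − 3 × 4.9774 = 12.3177

12.318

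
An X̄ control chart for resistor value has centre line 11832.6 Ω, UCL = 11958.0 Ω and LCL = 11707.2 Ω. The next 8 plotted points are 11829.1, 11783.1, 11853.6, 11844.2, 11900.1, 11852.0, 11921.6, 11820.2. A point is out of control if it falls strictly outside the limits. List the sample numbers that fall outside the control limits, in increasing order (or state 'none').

none

All 8 points lie within [11707.2, 11958.0].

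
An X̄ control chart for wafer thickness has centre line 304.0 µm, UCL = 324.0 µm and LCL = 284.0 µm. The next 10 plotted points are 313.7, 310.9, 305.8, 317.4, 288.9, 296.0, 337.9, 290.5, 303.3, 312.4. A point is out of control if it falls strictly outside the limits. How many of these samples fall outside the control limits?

Compare each point to [284.0, 324.0]: sample 7 = 337.9 > UCL.

1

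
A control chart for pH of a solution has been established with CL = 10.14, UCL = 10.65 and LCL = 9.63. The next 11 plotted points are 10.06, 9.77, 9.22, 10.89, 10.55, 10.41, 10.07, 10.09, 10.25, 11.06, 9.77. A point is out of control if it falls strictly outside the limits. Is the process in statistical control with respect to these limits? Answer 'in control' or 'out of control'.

Compare each point to [9.63, 10.65]: sample 3 = 9.22 < LCL; sample 4 = 10.89 > UCL; sample 10 = 11.06 > UCL.

out of control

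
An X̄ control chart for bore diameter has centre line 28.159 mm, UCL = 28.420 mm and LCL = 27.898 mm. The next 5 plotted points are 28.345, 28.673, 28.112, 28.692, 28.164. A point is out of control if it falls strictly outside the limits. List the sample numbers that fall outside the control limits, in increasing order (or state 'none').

Compare each point to [27.898, 28.420]: sample 2 = 28.673 > UCL; sample 4 = 28.692 > UCL.

2, 4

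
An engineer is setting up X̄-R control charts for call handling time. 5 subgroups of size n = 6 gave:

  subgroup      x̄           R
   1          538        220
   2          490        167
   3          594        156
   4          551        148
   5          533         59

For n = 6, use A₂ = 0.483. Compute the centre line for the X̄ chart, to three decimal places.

X̄̄ = (538 + 490 + 594 + 551 + 533) / 5 = 2706.0000 / 5 = 541.2000
CL = X̄̄ = 541.2000

541.200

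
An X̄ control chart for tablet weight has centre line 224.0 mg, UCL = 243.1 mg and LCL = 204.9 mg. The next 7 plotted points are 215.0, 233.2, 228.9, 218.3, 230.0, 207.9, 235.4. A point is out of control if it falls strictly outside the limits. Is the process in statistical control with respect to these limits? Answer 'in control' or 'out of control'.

All 7 points lie within [204.9, 243.1].

in control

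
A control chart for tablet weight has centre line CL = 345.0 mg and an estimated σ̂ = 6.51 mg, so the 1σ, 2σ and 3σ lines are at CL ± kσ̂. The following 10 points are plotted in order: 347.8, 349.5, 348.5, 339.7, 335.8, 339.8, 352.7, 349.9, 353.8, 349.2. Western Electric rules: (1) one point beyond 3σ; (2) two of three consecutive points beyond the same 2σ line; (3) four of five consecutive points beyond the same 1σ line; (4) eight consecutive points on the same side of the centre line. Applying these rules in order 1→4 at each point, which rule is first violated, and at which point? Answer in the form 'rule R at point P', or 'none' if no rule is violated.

none

Zone of each point (C = within 1σ̂, B = 1σ̂–2σ̂, A = 2σ̂–3σ̂, * = beyond 3σ̂; sign = side of CL): 1:+C, 2:+C, 3:+C, 4:-C, 5:-B, 6:-C, 7:+B, 8:+C, 9:+B, 10:+C
No rule fires across all 10 points.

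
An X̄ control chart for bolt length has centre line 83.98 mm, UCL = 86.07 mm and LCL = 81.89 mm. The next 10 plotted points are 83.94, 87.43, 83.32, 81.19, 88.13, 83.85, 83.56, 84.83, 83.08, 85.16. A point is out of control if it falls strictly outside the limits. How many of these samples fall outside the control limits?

3

Compare each point to [81.89, 86.07]: sample 2 = 87.43 > UCL; sample 4 = 81.19 < LCL; sample 5 = 88.13 > UCL.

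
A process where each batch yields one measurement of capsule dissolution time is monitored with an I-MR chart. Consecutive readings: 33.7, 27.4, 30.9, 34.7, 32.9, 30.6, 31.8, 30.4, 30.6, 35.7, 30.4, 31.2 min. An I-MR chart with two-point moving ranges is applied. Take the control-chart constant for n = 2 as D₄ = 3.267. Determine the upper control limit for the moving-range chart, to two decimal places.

Moving ranges: 6.3, 3.5, 3.8, 1.8, 2.3, 1.2, 1.4, 0.2, 5.1, 5.3, 0.8; M̄R̄ = 31.7000 / 11 = 2.8818
UCL_MR = D₄·M̄R̄ = 3.267 × 2.8818 = 9.4149

9.41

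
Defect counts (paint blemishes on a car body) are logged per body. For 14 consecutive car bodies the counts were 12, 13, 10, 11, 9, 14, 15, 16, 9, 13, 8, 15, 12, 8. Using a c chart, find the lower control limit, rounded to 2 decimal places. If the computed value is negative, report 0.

1.49

c̄ = (12 + 13 + 10 + 11 + 9 + 14 + 15 + 16 + 9 + 13 + 8 + 15 + 12 + 8) / 14 = 165 / 14 = 11.7857
LCL = c̄ − 3√c̄ = 11.7857 − 3 × 3.4330 = 1.4866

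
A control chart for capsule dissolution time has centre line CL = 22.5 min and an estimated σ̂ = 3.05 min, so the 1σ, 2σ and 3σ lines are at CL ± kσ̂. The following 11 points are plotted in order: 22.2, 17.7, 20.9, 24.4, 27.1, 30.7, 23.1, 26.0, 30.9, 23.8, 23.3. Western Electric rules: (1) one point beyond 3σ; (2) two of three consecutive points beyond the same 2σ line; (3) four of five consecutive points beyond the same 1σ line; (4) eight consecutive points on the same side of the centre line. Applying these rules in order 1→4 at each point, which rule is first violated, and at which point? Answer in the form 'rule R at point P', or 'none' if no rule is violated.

rule 3 at point 9

Zone of each point (C = within 1σ̂, B = 1σ̂–2σ̂, A = 2σ̂–3σ̂, * = beyond 3σ̂; sign = side of CL): 1:-C, 2:-B, 3:-C, 4:+C, 5:+B, 6:+A, 7:+C, 8:+B, 9:+A, 10:+C, 11:+C
Rule 3 (four of five consecutive points beyond the same 1σ limit) is satisfied at point 9.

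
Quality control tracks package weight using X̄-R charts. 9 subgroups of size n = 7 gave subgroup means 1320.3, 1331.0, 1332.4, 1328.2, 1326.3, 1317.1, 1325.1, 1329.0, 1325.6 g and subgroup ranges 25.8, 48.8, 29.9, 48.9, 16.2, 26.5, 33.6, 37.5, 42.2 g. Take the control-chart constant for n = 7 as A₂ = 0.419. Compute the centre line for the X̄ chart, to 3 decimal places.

X̄̄ = (1320.3 + 1331.0 + 1332.4 + 1328.2 + 1326.3 + 1317.1 + 1325.1 + 1329.0 + 1325.6) / 9 = 11935.0000 / 9 = 1326.1111
CL = X̄̄ = 1326.1111

1326.111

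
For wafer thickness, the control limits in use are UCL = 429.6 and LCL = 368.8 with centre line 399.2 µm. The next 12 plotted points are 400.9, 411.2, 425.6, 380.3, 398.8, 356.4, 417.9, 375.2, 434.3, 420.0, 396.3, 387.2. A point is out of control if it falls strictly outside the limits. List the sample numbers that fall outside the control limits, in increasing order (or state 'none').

Compare each point to [368.8, 429.6]: sample 6 = 356.4 < LCL; sample 9 = 434.3 > UCL.

6, 9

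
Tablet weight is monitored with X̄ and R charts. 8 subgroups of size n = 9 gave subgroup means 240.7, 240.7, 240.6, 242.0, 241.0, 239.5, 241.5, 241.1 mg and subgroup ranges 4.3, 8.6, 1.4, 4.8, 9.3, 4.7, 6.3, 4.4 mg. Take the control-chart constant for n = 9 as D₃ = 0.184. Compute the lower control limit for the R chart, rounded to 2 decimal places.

R̄ = (4.3 + 8.6 + 1.4 + 4.8 + 9.3 + 4.7 + 6.3 + 4.4) / 8 = 43.8000 / 8 = 5.4750
LCL_R = D₃·R̄ = 0.184 × 5.4750 = 1.0074

1.01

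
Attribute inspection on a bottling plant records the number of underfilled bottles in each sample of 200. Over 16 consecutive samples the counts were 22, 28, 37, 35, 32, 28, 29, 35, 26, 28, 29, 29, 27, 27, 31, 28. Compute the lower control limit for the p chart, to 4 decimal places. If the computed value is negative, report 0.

p̄ = Σdᵢ / (k·n) = 471 / (16 × 200) = 0.14719
LCL = p̄ − 3·√(p̄(1−p̄)/n) = 0.14719 − 3 × 0.02505 = 0.07203

0.0720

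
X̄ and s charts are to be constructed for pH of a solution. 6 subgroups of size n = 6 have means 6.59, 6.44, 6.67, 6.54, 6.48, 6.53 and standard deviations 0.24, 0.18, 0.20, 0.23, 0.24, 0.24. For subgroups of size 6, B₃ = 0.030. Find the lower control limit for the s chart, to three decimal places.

s̄ = (0.24 + 0.18 + 0.20 + 0.23 + 0.24 + 0.24) / 6 = 0.2217
LCL_s = B₃·s̄ = 0.030 × 0.2217 = 0.0067

0.007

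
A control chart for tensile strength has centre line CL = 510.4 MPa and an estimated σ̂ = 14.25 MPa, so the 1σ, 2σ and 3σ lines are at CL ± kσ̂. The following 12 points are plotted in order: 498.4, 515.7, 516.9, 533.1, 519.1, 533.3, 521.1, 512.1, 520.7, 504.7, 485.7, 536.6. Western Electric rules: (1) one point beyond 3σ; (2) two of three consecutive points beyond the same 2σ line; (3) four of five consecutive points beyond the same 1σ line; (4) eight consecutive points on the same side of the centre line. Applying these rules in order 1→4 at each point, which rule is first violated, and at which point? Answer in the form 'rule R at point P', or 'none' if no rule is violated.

rule 4 at point 9

Zone of each point (C = within 1σ̂, B = 1σ̂–2σ̂, A = 2σ̂–3σ̂, * = beyond 3σ̂; sign = side of CL): 1:-C, 2:+C, 3:+C, 4:+B, 5:+C, 6:+B, 7:+C, 8:+C, 9:+C, 10:-C, 11:-B, 12:+B
Rule 4 (eight consecutive points on the same side of the centre line) is satisfied at point 9.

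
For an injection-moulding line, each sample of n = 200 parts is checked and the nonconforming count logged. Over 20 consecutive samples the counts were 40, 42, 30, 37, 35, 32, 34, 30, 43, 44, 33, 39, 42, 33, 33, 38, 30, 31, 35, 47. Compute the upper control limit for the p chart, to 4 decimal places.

p̄ = Σdᵢ / (k·n) = 728 / (20 × 200) = 0.18200
UCL = p̄ + 3·√(p̄(1−p̄)/n) = 0.18200 + 3 × √(0.18200×0.81800/200) = 0.18200 + 3 × 0.02728 = 0.26385

0.2638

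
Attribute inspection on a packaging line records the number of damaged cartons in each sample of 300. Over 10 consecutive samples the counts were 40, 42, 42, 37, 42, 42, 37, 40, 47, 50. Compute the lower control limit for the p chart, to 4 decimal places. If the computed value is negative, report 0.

p̄ = Σdᵢ / (k·n) = 419 / (10 × 300) = 0.13967
LCL = p̄ − 3·√(p̄(1−p̄)/n) = 0.13967 − 3 × 0.02001 = 0.07963

0.0796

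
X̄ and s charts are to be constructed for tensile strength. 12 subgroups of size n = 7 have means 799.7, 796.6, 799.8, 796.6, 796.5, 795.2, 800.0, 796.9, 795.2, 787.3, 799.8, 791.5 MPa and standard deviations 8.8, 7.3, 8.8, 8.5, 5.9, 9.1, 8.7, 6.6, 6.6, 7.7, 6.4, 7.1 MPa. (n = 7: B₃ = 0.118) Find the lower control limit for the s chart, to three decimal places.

s̄ = (8.8 + 7.3 + 8.8 + 8.5 + 5.9 + 9.1 + 8.7 + 6.6 + 6.6 + 7.7 + 6.4 + 7.1) / 12 = 7.6250
LCL_s = B₃·s̄ = 0.118 × 7.6250 = 0.8997

0.900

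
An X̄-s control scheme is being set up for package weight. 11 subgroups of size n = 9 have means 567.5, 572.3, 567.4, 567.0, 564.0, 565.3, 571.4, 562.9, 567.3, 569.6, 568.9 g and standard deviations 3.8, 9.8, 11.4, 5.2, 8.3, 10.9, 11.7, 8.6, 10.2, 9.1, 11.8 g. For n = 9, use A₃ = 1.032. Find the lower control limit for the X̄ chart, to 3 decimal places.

X̄̄ = (567.5 + 572.3 + 567.4 + 567.0 + 564.0 + 565.3 + 571.4 + 562.9 + 567.3 + 569.6 + 568.9) / 11 = 567.6000
s̄ = (3.8 + 9.8 + 11.4 + 5.2 + 8.3 + 10.9 + 11.7 + 8.6 + 10.2 + 9.1 + 11.8) / 11 = 9.1636
LCL = X̄̄ − A₃·s̄ = 567.6000 − 1.032 × 9.1636 = 558.1431

558.143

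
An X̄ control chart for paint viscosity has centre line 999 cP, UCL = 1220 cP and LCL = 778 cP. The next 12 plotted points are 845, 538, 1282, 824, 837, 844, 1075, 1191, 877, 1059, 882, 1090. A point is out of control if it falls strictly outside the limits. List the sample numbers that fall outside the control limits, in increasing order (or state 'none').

2, 3

Compare each point to [778, 1220]: sample 2 = 538 < LCL; sample 3 = 1282 > UCL.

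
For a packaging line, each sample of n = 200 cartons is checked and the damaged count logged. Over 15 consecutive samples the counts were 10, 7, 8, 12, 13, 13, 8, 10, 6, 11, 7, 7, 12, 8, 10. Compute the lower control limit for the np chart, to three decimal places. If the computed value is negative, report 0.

p̄ = Σdᵢ / (k·n) = 142 / (15 × 200) = 0.04733
LCL = np̄ − 3·√(np̄(1−p̄)) = 9.4667 − 3 × 3.0031 = 0.4574

0.457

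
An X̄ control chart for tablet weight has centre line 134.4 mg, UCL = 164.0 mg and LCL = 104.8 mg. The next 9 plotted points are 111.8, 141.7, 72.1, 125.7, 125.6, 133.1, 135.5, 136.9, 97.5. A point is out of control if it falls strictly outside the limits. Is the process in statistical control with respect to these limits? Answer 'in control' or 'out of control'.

out of control

Compare each point to [104.8, 164.0]: sample 3 = 72.1 < LCL; sample 9 = 97.5 < LCL.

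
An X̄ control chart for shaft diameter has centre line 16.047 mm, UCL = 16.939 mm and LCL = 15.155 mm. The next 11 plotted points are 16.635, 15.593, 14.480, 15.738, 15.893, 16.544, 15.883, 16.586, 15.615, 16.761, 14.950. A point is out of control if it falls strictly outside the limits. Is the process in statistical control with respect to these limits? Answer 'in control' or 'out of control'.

out of control

Compare each point to [15.155, 16.939]: sample 3 = 14.480 < LCL; sample 11 = 14.950 < LCL.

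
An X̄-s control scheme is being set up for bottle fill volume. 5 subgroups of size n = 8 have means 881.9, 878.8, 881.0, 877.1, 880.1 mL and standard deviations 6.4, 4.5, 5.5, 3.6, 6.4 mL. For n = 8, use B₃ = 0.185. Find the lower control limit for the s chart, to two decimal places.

0.98

s̄ = (6.4 + 4.5 + 5.5 + 3.6 + 6.4) / 5 = 5.2800
LCL_s = B₃·s̄ = 0.185 × 5.2800 = 0.9768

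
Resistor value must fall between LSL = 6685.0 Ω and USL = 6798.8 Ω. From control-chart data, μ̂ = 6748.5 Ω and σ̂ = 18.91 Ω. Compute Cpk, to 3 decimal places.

Cpu = (USL − μ̂) / (3σ̂) = (6798.8 − 6748.5) / (3 × 18.91) = 0.8867; Cpl = (μ̂ − LSL) / (3σ̂) = (6748.5 − 6685.0) / (3 × 18.91) = 1.1193; Cpk = min(Cpu, Cpl) = 0.8867

0.887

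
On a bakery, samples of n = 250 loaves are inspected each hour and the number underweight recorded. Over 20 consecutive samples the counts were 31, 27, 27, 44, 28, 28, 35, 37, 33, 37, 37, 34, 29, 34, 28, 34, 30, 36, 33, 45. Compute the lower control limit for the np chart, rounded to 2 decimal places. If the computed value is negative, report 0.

17.22

p̄ = Σdᵢ / (k·n) = 667 / (20 × 250) = 0.13340
LCL = np̄ − 3·√(np̄(1−p̄)) = 33.3500 − 3 × 5.3760 = 17.2221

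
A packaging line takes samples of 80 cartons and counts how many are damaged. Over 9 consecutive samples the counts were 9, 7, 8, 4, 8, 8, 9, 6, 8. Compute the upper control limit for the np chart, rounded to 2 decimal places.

15.24

p̄ = Σdᵢ / (k·n) = 67 / (9 × 80) = 0.09306
UCL = np̄ + 3·√(np̄(1−p̄)) = 7.4444 + 3 × √(7.4444×0.90694) = 7.4444 + 3 × 2.5984 = 15.2397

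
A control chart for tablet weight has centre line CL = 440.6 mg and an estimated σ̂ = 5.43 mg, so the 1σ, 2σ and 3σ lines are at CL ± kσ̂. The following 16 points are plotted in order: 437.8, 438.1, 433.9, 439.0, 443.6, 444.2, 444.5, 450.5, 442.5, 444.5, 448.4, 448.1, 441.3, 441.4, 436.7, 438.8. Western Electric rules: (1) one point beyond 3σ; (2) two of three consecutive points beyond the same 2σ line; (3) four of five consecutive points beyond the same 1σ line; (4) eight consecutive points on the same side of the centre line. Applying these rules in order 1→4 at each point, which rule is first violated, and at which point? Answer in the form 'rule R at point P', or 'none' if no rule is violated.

Zone of each point (C = within 1σ̂, B = 1σ̂–2σ̂, A = 2σ̂–3σ̂, * = beyond 3σ̂; sign = side of CL): 1:-C, 2:-C, 3:-B, 4:-C, 5:+C, 6:+C, 7:+C, 8:+B, 9:+C, 10:+C, 11:+B, 12:+B, 13:+C, 14:+C, 15:-C, 16:-C
Rule 4 (eight consecutive points on the same side of the centre line) is satisfied at point 12.

rule 4 at point 12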